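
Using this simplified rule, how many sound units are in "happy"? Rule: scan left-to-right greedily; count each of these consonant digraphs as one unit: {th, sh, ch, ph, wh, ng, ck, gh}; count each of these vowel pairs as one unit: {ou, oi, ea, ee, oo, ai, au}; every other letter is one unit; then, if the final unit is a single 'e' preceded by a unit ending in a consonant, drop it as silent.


Word: "happy" (5 letters)
Left-to-right scan:
  [1] 'h' (letter)
  [2] 'a' (letter)
  [3] 'p' (letter)
  [4] 'p' (letter)
  [5] 'y' (letter)
Units from scan: 5
Sound units = 5 units


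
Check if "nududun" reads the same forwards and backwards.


Word: "nududun"
Reversed: "nududun"
Forward == Backward? nududun == nududun
Palindrome = Yes


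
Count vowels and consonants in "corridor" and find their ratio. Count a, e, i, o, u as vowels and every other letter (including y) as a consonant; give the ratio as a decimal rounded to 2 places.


Word: "corridor"
Vowels (a,e,i,o,u): 3
Consonants: 5
Ratio = 3/5
= 0.60


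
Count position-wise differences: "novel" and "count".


Comparing character by character (same length = 5):
  Pos 0: 'n' vs 'c' !=
  Pos 1: 'o' vs 'o' =
  Pos 2: 'v' vs 'u' !=
  Pos 3: 'e' vs 'n' !=
  Pos 4: 'l' vs 't' !=
Hamming distance = 4


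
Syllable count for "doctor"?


Word: "doctor"
Syllable breakdown: doc-tor
Counting: 2 parts
= 2 syllables


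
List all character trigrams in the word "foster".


Word: "foster" (length 6)
Number of trigrams = 6 - 3 + 1 = 4
  Position 0: "fos"
  Position 1: "ost"
  Position 2: "ste"
  Position 3: "ter"
Trigrams = "fos", "ost", "ste", "ter"


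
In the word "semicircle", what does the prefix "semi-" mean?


Prefix: semi-
As in: semicircle -> semi- + circle
Meaning = half


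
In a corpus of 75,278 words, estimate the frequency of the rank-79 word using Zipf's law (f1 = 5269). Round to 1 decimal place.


Zipf's law: f(r) = f(1) / r
f(1) = 5269
f(79) = 5269 / 79
= 66.7 occurrences


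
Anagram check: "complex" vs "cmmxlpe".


Word 1: "complex" → sorted: celmopx
Word 2: "cmmxlpe" → sorted: celmmpx
Same letters? celmopx != celmmpx
Anagram = No


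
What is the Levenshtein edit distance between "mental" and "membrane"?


Word 1: "mental" (length 6)
Word 2: "membrane" (length 8)
One optimal edit sequence (insert/delete/substitute each cost 1):
  1. keep 'm'
  2. keep 'e'
  3. insert 'm'  (+1)
  4. substitute 'n' -> 'b'  (+1)
  5. substitute 't' -> 'r'  (+1)
  6. keep 'a'
  7. insert 'n'  (+1)
  8. substitute 'l' -> 'e'  (+1)
Total edit operations: 5
Edit distance = 5


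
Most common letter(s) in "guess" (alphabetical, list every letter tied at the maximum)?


Word: "guess"
Letter counts:
  'e': 1
  'g': 1
  's': 2
  'u': 1
Maximum count = 2
Most frequent = 's' (2 times each)


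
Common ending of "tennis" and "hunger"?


Word 1: "tennis"
Word 2: "hunger"
Comparing from end:
  Pos -1: 's' != 'r' (stop)
LCS = "" (length 0)


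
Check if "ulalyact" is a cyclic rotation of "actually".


Word: "actually", Candidate: "ulalyact"
Method: check if candidate is substring of word+word
"actuallyactually" contains "ulalyact"? No
Is rotation = No


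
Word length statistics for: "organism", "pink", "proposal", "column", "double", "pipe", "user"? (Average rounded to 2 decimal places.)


Lengths: "organism"=8, "pink"=4, "proposal"=8, "column"=6, "double"=6, "pipe"=4, "user"=4
Sum = 40, Count = 7
Average = 40/7 = 5.71
= avg=5.71, min=4, max=8


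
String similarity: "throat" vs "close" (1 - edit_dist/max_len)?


Word 1: "throat" (length 6)
Word 2: "close" (length 5)
One optimal edit sequence:
  1. delete 't'  (+1)
  2. substitute 'h' -> 'c'  (+1)
  3. substitute 'r' -> 'l'  (+1)
  4. keep 'o'
  5. substitute 'a' -> 's'  (+1)
  6. substitute 't' -> 'e'  (+1)
Edit distance = 5
Max length = max(6, 5) = 6
Similarity = 1 - 5/6
= 0.1667


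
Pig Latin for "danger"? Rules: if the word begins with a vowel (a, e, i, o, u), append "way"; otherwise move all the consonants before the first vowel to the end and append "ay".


Word: "danger"
Starts with consonant(s) → move to end, add 'ay'
Consonant cluster: "d"
Pig Latin = "angerday"


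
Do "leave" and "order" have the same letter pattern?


Pattern of "leave": [0, 1, 2, 3, 1]
Pattern of "order": [0, 1, 2, 3, 1]
Patterns match
Same pattern = Yes


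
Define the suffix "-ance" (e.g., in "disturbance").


Suffix: -ance
Example: disturbance = disturb + -ance
Meaning = state of


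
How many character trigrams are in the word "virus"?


Word: "virus" (length 5)
Number of 3-grams = length - 3 + 1 = 5 - 3 + 1
= 3


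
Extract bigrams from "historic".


Word: "historic" (length 8)
Number of bigrams = 8 - 2 + 1 = 7
  Position 0: "hi"
  Position 1: "is"
  Position 2: "st"
  Position 3: "to"
  Position 4: "or"
  Position 5: "ri"
  Position 6: "ic"
Bigrams = "hi", "is", "st", "to", "or", "ri", "ic"


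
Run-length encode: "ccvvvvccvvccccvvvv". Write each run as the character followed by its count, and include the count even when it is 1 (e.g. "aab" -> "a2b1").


String: "ccvvvvccvvccccvvvv"
Scanning for consecutive runs:
  'c' x 2
  'v' x 4
  'c' x 2
  'v' x 2
  'c' x 4
  'v' x 4
RLE = "c2v4c2v2c4v4"


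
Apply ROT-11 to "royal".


Word: "royal"
Shift: 11
Each letter → (letter + shift) mod 26:
  'r' (17) + 11 = 2 → 'c'
  'o' (14) + 11 = 25 → 'z'
  'y' (24) + 11 = 9 → 'j'
  'a' (0) + 11 = 11 → 'l'
  'l' (11) + 11 = 22 → 'w'
Result = "czjlw"


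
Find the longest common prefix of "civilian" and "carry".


Word 1: "civilian"
Word 2: "carry"
Comparing from start:
  Pos 0: 'c' == 'c'
  Pos 1: 'i' != 'a' (stop)
LCP = "c" (length 1)


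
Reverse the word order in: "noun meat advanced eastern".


Original: "noun meat advanced eastern"
Words (1..n): noun | meat | advanced | eastern
Reversed (n..1): eastern | advanced | meat | noun
Result = "eastern advanced meat noun"


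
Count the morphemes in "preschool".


Word: "preschool"
Morphemes: pre- + school
Each morpheme carries meaning
= 2 morphemes


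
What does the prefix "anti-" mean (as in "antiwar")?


Prefix: anti-
As in: antiwar -> anti- + war
Meaning = against


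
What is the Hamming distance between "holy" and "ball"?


Comparing character by character (same length = 4):
  Pos 0: 'h' vs 'b' !=
  Pos 1: 'o' vs 'a' !=
  Pos 2: 'l' vs 'l' =
  Pos 3: 'y' vs 'l' !=
Hamming distance = 3


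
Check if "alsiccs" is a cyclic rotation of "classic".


Word: "classic", Candidate: "alsiccs"
Method: check if candidate is substring of word+word
"classicclassic" contains "alsiccs"? No
Is rotation = No


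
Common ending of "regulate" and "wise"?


Word 1: "regulate"
Word 2: "wise"
Comparing from end:
  Pos -1: 'e' == 'e'
  Pos -2: 't' != 's' (stop)
LCS = "e" (length 1)


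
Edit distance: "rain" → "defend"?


Word 1: "rain" (length 4)
Word 2: "defend" (length 6)
One optimal edit sequence (insert/delete/substitute each cost 1):
  1. insert 'd'  (+1)
  2. substitute 'r' -> 'e'  (+1)
  3. substitute 'a' -> 'f'  (+1)
  4. substitute 'i' -> 'e'  (+1)
  5. keep 'n'
  6. insert 'd'  (+1)
Total edit operations: 5
Edit distance = 5


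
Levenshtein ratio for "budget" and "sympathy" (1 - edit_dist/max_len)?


Word 1: "budget" (length 6)
Word 2: "sympathy" (length 8)
One optimal edit sequence:
  1. substitute 'b' -> 's'  (+1)
  2. substitute 'u' -> 'y'  (+1)
  3. substitute 'd' -> 'm'  (+1)
  4. substitute 'g' -> 'p'  (+1)
  5. substitute 'e' -> 'a'  (+1)
  6. keep 't'
  7. insert 'h'  (+1)
  8. insert 'y'  (+1)
Edit distance = 7
Max length = max(6, 8) = 8
Similarity = 1 - 7/8
= 0.1250


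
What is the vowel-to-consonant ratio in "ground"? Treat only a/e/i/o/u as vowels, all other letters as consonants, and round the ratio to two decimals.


Word: "ground"
Vowels (a,e,i,o,u): 2
Consonants: 4
Ratio = 2/4
= 0.50


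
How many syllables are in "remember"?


Word: "remember"
Syllable breakdown: re | mem | ber
Counting: 3 parts
= 3 syllables


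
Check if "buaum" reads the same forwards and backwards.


Word: "buaum"
Reversed: "muaub"
Forward == Backward? buaum != muaub
Palindrome = No


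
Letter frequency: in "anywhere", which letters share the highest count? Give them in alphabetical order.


Word: "anywhere"
Letter counts:
  'a': 1
  'e': 2
  'h': 1
  'n': 1
  'r': 1
  'w': 1
  'y': 1
Maximum count = 2
Most frequent = 'e' (2 times each)


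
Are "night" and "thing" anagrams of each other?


Word 1: "night" → sorted: ghint
Word 2: "thing" → sorted: ghint
Same letters? ghint == ghint
Anagram = Yes


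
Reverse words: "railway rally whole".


Original: "railway rally whole"
Words (1..n): railway | rally | whole
Reversed (n..1): whole | rally | railway
Result = "whole rally railway"


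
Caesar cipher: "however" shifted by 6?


Word: "however"
Shift: 6
Each letter → (letter + shift) mod 26:
  'h' (7) + 6 = 13 → 'n'
  'o' (14) + 6 = 20 → 'u'
  'w' (22) + 6 = 2 → 'c'
  'e' (4) + 6 = 10 → 'k'
  'v' (21) + 6 = 1 → 'b'
  'e' (4) + 6 = 10 → 'k'
  'r' (17) + 6 = 23 → 'x'
Result = "nuckbkx"


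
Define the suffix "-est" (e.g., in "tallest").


Suffix: -est
Example: tallest (tall + -est)
Meaning = most


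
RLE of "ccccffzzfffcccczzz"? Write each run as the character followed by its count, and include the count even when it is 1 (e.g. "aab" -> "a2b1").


String: "ccccffzzfffcccczzz"
Scanning for consecutive runs:
  'c' x 4
  'f' x 2
  'z' x 2
  'f' x 3
  'c' x 4
  'z' x 3
RLE = "c4f2z2f3c4z3"


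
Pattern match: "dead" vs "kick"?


Pattern of "dead": [0, 1, 2, 0]
Pattern of "kick": [0, 1, 2, 0]
Patterns match
Same pattern = Yes


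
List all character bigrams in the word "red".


Word: "red" (length 3)
Number of bigrams = 3 - 2 + 1 = 2
  Position 0: "re"
  Position 1: "ed"
Bigrams = "re", "ed"


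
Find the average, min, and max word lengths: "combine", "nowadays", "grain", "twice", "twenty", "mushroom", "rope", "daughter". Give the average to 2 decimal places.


Lengths: "combine"=7, "nowadays"=8, "grain"=5, "twice"=5, "twenty"=6, "mushroom"=8, "rope"=4, "daughter"=8
Sum = 51, Count = 8
Average = 51/8 = 6.38
= avg=6.38, min=4, max=8


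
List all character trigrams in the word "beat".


Word: "beat" (length 4)
Number of trigrams = 4 - 3 + 1 = 2
  Position 0: "bea"
  Position 1: "eat"
Trigrams = "bea", "eat"


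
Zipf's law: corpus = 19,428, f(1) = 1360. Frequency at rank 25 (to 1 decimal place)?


Zipf's law: f(r) = f(1) / r
f(1) = 1360
f(25) = 1360 / 25
= 54.4 occurrences


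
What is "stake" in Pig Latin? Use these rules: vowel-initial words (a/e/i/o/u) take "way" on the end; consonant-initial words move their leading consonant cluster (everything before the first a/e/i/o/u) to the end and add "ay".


Word: "stake"
Starts with consonant(s) → move to end, add 'ay'
Consonant cluster: "st"
Pig Latin = "akestay"


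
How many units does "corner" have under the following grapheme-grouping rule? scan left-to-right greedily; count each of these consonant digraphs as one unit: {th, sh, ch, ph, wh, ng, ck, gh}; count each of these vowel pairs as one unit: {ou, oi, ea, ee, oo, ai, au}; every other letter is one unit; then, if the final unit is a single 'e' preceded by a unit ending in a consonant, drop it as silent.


Word: "corner" (6 letters)
Left-to-right scan:
  1. 'c' (letter)
  2. 'o' (letter)
  3. 'r' (letter)
  4. 'n' (letter)
  5. 'e' (letter)
  6. 'r' (letter)
Units from scan: 6
Sound units = 6 units


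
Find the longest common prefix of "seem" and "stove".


Word 1: "seem"
Word 2: "stove"
Comparing from start:
  Pos 0: 's' == 's'
  Pos 1: 'e' != 't' (stop)
LCP = "s" (length 1)


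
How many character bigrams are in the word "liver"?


Word: "liver" (length 5)
Number of 2-grams = length - 2 + 1 = 5 - 2 + 1
= 4


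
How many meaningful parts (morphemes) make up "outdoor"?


Word: "outdoor"
Morphemes: out- | door
Each morpheme carries meaning
= 2 morphemes


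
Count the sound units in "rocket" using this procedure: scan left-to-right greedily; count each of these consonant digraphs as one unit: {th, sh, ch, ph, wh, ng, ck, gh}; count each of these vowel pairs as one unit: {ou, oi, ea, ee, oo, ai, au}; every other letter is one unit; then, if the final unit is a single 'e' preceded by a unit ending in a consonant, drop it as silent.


Word: "rocket" (6 letters)
Left-to-right scan:
  [1] 'r' (letter)
  [2] 'o' (letter)
  [3] 'ck' (digraph)
  [4] 'e' (letter)
  [5] 't' (letter)
Units from scan: 5
Sound units = 5 units


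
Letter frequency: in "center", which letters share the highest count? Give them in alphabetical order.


Word: "center"
Letter counts:
  'c': 1
  'e': 2
  'n': 1
  'r': 1
  't': 1
Maximum count = 2
Most frequent = 'e' (2 times each)


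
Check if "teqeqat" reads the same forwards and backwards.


Word: "teqeqat"
Reversed: "taqeqet"
Forward == Backward? teqeqat != taqeqet
Palindrome = No


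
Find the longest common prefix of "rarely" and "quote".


Word 1: "rarely"
Word 2: "quote"
Comparing from start:
  Pos 0: 'r' != 'q' (stop)
LCP = "" (length 0)


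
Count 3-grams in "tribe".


Word: "tribe" (length 5)
Number of 3-grams = length - 3 + 1 = 5 - 3 + 1
= 3


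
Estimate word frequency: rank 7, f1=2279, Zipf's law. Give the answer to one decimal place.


Zipf's law: f(r) = f(1) / r
f(1) = 2279
f(7) = 2279 / 7
= 325.6 occurrences


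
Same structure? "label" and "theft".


Pattern of "label": [0, 1, 2, 3, 0]
Pattern of "theft": [0, 1, 2, 3, 0]
Patterns match
Same pattern = Yes


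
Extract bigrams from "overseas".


Word: "overseas" (length 8)
Number of bigrams = 8 - 2 + 1 = 7
  Position 0: "ov"
  Position 1: "ve"
  Position 2: "er"
  Position 3: "rs"
  Position 4: "se"
  Position 5: "ea"
  Position 6: "as"
Bigrams = "ov", "ve", "er", "rs", "se", "ea", "as"


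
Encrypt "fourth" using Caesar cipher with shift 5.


Word: "fourth"
Shift: 5
Each letter → (letter + shift) mod 26:
  'f' (5) + 5 = 10 → 'k'
  'o' (14) + 5 = 19 → 't'
  'u' (20) + 5 = 25 → 'z'
  'r' (17) + 5 = 22 → 'w'
  't' (19) + 5 = 24 → 'y'
  'h' (7) + 5 = 12 → 'm'
Result = "ktzwym"


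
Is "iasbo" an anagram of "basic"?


Word 1: "basic" → sorted: abcis
Word 2: "iasbo" → sorted: abios
Same letters? abcis != abios
Anagram = No


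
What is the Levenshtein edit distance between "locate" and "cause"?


Word 1: "locate" (length 6)
Word 2: "cause" (length 5)
One optimal edit sequence (insert/delete/substitute each cost 1):
  1. delete 'l'  (+1)
  2. delete 'o'  (+1)
  3. keep 'c'
  4. keep 'a'
  5. insert 'u'  (+1)
  6. substitute 't' -> 's'  (+1)
  7. keep 'e'
Total edit operations: 4
Edit distance = 4


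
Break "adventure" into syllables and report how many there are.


Word: "adventure"
Syllable breakdown: ad | ven | ture
Counting: 3 parts
= 3 syllables


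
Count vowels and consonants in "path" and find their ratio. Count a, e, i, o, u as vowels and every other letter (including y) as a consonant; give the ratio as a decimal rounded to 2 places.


Word: "path"
Vowels (a,e,i,o,u): 1
Consonants: 3
Ratio = 1/3
= 0.33


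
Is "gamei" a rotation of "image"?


Word: "image", Candidate: "gamei"
Method: check if candidate is substring of word+word
"imageimage" contains "gamei"? No
Is rotation = No


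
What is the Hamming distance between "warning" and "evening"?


Comparing character by character (same length = 7):
  Pos 0: 'w' vs 'e' !=
  Pos 1: 'a' vs 'v' !=
  Pos 2: 'r' vs 'e' !=
  Pos 3: 'n' vs 'n' =
  Pos 4: 'i' vs 'i' =
  Pos 5: 'n' vs 'n' =
  Pos 6: 'g' vs 'g' =
Hamming distance = 3


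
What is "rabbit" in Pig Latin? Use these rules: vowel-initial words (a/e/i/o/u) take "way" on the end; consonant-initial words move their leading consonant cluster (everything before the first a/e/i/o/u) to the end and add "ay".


Word: "rabbit"
Starts with consonant(s) → move to end, add 'ay'
Consonant cluster: "r"
Pig Latin = "abbitray"


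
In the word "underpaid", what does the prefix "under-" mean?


Prefix: under-
Example: underpaid (under- + paid)
Meaning = insufficient


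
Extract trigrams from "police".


Word: "police" (length 6)
Number of trigrams = 6 - 3 + 1 = 4
  Position 0: "pol"
  Position 1: "oli"
  Position 2: "lic"
  Position 3: "ice"
Trigrams = "pol", "oli", "lic", "ice"


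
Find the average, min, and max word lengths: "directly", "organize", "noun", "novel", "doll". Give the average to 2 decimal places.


Lengths: "directly"=8, "organize"=8, "noun"=4, "novel"=5, "doll"=4
Sum = 29, Count = 5
Average = 29/5 = 5.80
= avg=5.80, min=4, max=8


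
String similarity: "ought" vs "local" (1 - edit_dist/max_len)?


Word 1: "ought" (length 5)
Word 2: "local" (length 5)
One optimal edit sequence:
  1. substitute 'o' -> 'l'  (+1)
  2. substitute 'u' -> 'o'  (+1)
  3. substitute 'g' -> 'c'  (+1)
  4. substitute 'h' -> 'a'  (+1)
  5. substitute 't' -> 'l'  (+1)
Edit distance = 5
Max length = max(5, 5) = 5
Similarity = 1 - 5/5
= 0.0000


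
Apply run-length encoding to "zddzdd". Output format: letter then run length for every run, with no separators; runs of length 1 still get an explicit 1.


String: "zddzdd"
Scanning for consecutive runs:
  'z' x 1
  'd' x 2
  'z' x 1
  'd' x 2
RLE = "z1d2z1d2"


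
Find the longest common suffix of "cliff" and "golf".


Word 1: "cliff"
Word 2: "golf"
Comparing from end:
  Pos -1: 'f' == 'f'
  Pos -2: 'f' != 'l' (stop)
LCS = "f" (length 1)


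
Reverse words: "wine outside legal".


Original: "wine outside legal"
Words (1..n): wine | outside | legal
Reversed (n..1): legal | outside | wine
Result = "legal outside wine"


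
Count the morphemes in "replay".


Word: "replay"
Morphemes: re- + play
Each morpheme carries meaning
= 2 morphemes


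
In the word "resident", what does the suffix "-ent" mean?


Suffix: -ent
Example: resident (reside + -ent, with a spelling change)
Meaning = one who / that which


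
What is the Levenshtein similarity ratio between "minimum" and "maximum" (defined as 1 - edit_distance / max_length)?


Word 1: "minimum" (length 7)
Word 2: "maximum" (length 7)
One optimal edit sequence:
  1. keep 'm'
  2. substitute 'i' -> 'a'  (+1)
  3. substitute 'n' -> 'x'  (+1)
  4. keep 'i'
  5. keep 'm'
  6. keep 'u'
  7. keep 'm'
Edit distance = 2
Max length = max(7, 7) = 7
Similarity = 1 - 2/7
= 0.7143


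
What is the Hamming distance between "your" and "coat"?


Comparing character by character (same length = 4):
  Pos 0: 'y' vs 'c' !=
  Pos 1: 'o' vs 'o' =
  Pos 2: 'u' vs 'a' !=
  Pos 3: 'r' vs 't' !=
Hamming distance = 3


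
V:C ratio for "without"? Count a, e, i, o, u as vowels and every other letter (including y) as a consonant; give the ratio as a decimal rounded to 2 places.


Word: "without"
Vowels (a,e,i,o,u): 3
Consonants: 4
Ratio = 3/4
= 0.75


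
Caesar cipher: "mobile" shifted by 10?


Word: "mobile"
Shift: 10
Each letter → (letter + shift) mod 26:
  'm' (12) + 10 = 22 → 'w'
  'o' (14) + 10 = 24 → 'y'
  'b' (1) + 10 = 11 → 'l'
  'i' (8) + 10 = 18 → 's'
  'l' (11) + 10 = 21 → 'v'
  'e' (4) + 10 = 14 → 'o'
Result = "wylsvo"


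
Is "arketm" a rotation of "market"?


Word: "market", Candidate: "arketm"
Method: check if candidate is substring of word+word
"marketmarket" contains "arketm"? Yes
Is rotation = Yes


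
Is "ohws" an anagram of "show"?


Word 1: "show" → sorted: hosw
Word 2: "ohws" → sorted: hosw
Same letters? hosw == hosw
Anagram = Yes


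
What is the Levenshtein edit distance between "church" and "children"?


Word 1: "church" (length 6)
Word 2: "children" (length 8)
One optimal edit sequence (insert/delete/substitute each cost 1):
  1. keep 'c'
  2. keep 'h'
  3. insert 'i'  (+1)
  4. insert 'l'  (+1)
  5. substitute 'u' -> 'd'  (+1)
  6. keep 'r'
  7. substitute 'c' -> 'e'  (+1)
  8. substitute 'h' -> 'n'  (+1)
Total edit operations: 5
Edit distance = 5


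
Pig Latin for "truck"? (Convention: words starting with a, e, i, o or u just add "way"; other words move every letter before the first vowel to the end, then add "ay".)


Word: "truck"
Starts with consonant(s) → move to end, add 'ay'
Consonant cluster: "tr"
Pig Latin = "ucktray"


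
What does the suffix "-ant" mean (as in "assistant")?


Suffix: -ant
As in: assistant -> assist + -ant
Meaning = one who / that which


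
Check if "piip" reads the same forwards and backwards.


Word: "piip"
Reversed: "piip"
Forward == Backward? piip == piip
Palindrome = Yes


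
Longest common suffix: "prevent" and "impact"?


Word 1: "prevent"
Word 2: "impact"
Comparing from end:
  Pos -1: 't' == 't'
  Pos -2: 'n' != 'c' (stop)
LCS = "t" (length 1)


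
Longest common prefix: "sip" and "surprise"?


Word 1: "sip"
Word 2: "surprise"
Comparing from start:
  Pos 0: 's' == 's'
  Pos 1: 'i' != 'u' (stop)
LCP = "s" (length 1)


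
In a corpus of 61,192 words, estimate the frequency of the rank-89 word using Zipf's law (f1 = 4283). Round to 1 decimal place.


Zipf's law: f(r) = f(1) / r
f(1) = 4283
f(89) = 4283 / 89
= 48.1 occurrences


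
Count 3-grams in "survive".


Word: "survive" (length 7)
Number of 3-grams = length - 3 + 1 = 7 - 3 + 1
= 5


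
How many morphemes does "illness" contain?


Word: "illness"
Morphemes: ill | -ness
Each morpheme carries meaning
= 2 morphemes


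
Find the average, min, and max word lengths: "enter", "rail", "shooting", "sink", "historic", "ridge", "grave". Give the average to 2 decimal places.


Lengths: "enter"=5, "rail"=4, "shooting"=8, "sink"=4, "historic"=8, "ridge"=5, "grave"=5
Sum = 39, Count = 7
Average = 39/7 = 5.57
= avg=5.57, min=4, max=8


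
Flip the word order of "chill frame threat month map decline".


Original: "chill frame threat month map decline"
Words (1..n): chill | frame | threat | month | map | decline
Reversed (n..1): decline | map | month | threat | frame | chill
Result = "decline map month threat frame chill"


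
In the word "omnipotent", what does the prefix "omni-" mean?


Prefix: omni-
As in: omnipotent -> omni- + potent
Meaning = all


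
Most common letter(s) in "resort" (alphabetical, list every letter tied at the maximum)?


Word: "resort"
Letter counts:
  'e': 1
  'o': 1
  'r': 2
  's': 1
  't': 1
Maximum count = 2
Most frequent = 'r' (2 times each)


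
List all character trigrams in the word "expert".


Word: "expert" (length 6)
Number of trigrams = 6 - 3 + 1 = 4
  Position 0: "exp"
  Position 1: "xpe"
  Position 2: "per"
  Position 3: "ert"
Trigrams = "exp", "xpe", "per", "ert"


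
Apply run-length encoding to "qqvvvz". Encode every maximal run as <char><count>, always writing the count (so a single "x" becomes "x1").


String: "qqvvvz"
Scanning for consecutive runs:
  'q' x 2
  'v' x 3
  'z' x 1
RLE = "q2v3z1"


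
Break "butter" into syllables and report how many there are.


Word: "butter"
Syllable breakdown: but | ter
Counting: 2 parts
= 2 syllables


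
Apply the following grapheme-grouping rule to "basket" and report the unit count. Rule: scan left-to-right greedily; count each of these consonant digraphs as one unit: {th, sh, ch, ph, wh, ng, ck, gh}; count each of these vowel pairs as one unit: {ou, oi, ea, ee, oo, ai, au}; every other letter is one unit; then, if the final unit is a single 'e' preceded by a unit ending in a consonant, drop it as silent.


Word: "basket" (6 letters)
Left-to-right scan:
  1. 'b' (letter)
  2. 'a' (letter)
  3. 's' (letter)
  4. 'k' (letter)
  5. 'e' (letter)
  6. 't' (letter)
Units from scan: 6
Sound units = 6 units


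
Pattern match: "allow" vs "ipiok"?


Pattern of "allow": [0, 1, 1, 2, 3]
Pattern of "ipiok": [0, 1, 0, 2, 3]
Patterns do not match
Same pattern = No


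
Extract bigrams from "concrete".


Word: "concrete" (length 8)
Number of bigrams = 8 - 2 + 1 = 7
  Position 0: "co"
  Position 1: "on"
  Position 2: "nc"
  Position 3: "cr"
  Position 4: "re"
  Position 5: "et"
  Position 6: "te"
Bigrams = "co", "on", "nc", "cr", "re", "et", "te"


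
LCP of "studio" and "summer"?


Word 1: "studio"
Word 2: "summer"
Comparing from start:
  Pos 0: 's' == 's'
  Pos 1: 't' != 'u' (stop)
LCP = "s" (length 1)


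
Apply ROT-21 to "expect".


Word: "expect"
Shift: 21
Each letter → (letter + shift) mod 26:
  'e' (4) + 21 = 25 → 'z'
  'x' (23) + 21 = 18 → 's'
  'p' (15) + 21 = 10 → 'k'
  'e' (4) + 21 = 25 → 'z'
  'c' (2) + 21 = 23 → 'x'
  't' (19) + 21 = 14 → 'o'
Result = "zskzxo"


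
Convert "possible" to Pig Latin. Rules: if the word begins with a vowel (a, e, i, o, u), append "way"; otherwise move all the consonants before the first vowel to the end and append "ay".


Word: "possible"
Starts with consonant(s) → move to end, add 'ay'
Consonant cluster: "p"
Pig Latin = "ossiblepay"


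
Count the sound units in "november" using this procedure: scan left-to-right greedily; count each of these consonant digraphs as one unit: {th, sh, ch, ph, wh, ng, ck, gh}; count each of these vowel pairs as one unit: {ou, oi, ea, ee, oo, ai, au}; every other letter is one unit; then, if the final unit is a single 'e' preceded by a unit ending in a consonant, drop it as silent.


Word: "november" (8 letters)
Left-to-right scan:
  1. 'n' (letter)
  2. 'o' (letter)
  3. 'v' (letter)
  4. 'e' (letter)
  5. 'm' (letter)
  6. 'b' (letter)
  7. 'e' (letter)
  8. 'r' (letter)
Units from scan: 8
Sound units = 8 units


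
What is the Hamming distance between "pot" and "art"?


Comparing character by character (same length = 3):
  Pos 0: 'p' vs 'a' !=
  Pos 1: 'o' vs 'r' !=
  Pos 2: 't' vs 't' =
Hamming distance = 2


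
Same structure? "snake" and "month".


Pattern of "snake": [0, 1, 2, 3, 4]
Pattern of "month": [0, 1, 2, 3, 4]
Patterns match
Same pattern = Yes


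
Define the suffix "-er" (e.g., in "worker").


Suffix: -er
Example: worker = work + -er
Meaning = one who / more


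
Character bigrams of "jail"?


Word: "jail" (length 4)
Number of bigrams = 4 - 2 + 1 = 3
  Position 0: "ja"
  Position 1: "ai"
  Position 2: "il"
Bigrams = "ja", "ai", "il"


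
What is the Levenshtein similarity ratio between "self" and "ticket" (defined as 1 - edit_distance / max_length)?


Word 1: "self" (length 4)
Word 2: "ticket" (length 6)
One optimal edit sequence:
  1. insert 't'  (+1)
  2. insert 'i'  (+1)
  3. substitute 's' -> 'c'  (+1)
  4. substitute 'e' -> 'k'  (+1)
  5. substitute 'l' -> 'e'  (+1)
  6. substitute 'f' -> 't'  (+1)
Edit distance = 6
Max length = max(4, 6) = 6
Similarity = 1 - 6/6
= 0.0000


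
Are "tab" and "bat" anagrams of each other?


Word 1: "tab" → sorted: abt
Word 2: "bat" → sorted: abt
Same letters? abt == abt
Anagram = Yes


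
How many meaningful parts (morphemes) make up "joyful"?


Word: "joyful"
Morphemes: joy + -ful
Each morpheme carries meaning
= 2 morphemes


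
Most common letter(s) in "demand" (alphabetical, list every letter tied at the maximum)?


Word: "demand"
Letter counts:
  'a': 1
  'd': 2
  'e': 1
  'm': 1
  'n': 1
Maximum count = 2
Most frequent = 'd' (2 times each)


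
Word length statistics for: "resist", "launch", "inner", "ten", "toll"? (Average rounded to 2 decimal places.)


Lengths: "resist"=6, "launch"=6, "inner"=5, "ten"=3, "toll"=4
Sum = 24, Count = 5
Average = 24/5 = 4.80
= avg=4.80, min=3, max=6


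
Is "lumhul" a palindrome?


Word: "lumhul"
Reversed: "luhmul"
Forward == Backward? lumhul != luhmul
Palindrome = No


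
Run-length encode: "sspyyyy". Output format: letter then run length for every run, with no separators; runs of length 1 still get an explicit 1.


String: "sspyyyy"
Scanning for consecutive runs:
  's' x 2
  'p' x 1
  'y' x 4
RLE = "s2p1y4"


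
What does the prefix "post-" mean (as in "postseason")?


Prefix: post-
Example: postseason = post- + season
Meaning = after


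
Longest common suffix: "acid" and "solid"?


Word 1: "acid"
Word 2: "solid"
Comparing from end:
  Pos -1: 'd' == 'd'
  Pos -2: 'i' == 'i'
  Pos -3: 'c' != 'l' (stop)
LCS = "id" (length 2)


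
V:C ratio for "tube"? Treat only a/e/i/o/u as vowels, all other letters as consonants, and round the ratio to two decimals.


Word: "tube"
Vowels (a,e,i,o,u): 2
Consonants: 2
Ratio = 2/2
= 1.00


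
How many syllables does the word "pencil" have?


Word: "pencil"
Syllable breakdown: pen · cil
Counting: 2 parts
= 2 syllables


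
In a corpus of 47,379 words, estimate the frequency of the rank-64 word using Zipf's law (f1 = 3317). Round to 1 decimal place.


Zipf's law: f(r) = f(1) / r
f(1) = 3317
f(64) = 3317 / 64
= 51.8 occurrences


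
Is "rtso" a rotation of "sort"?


Word: "sort", Candidate: "rtso"
Method: check if candidate is substring of word+word
"sortsort" contains "rtso"? Yes
Is rotation = Yes


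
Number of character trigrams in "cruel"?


Word: "cruel" (length 5)
Number of 3-grams = length - 3 + 1 = 5 - 3 + 1
= 3


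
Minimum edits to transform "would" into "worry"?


Word 1: "would" (length 5)
Word 2: "worry" (length 5)
One optimal edit sequence (insert/delete/substitute each cost 1):
  1. keep 'w'
  2. keep 'o'
  3. substitute 'u' -> 'r'  (+1)
  4. substitute 'l' -> 'r'  (+1)
  5. substitute 'd' -> 'y'  (+1)
Total edit operations: 3
Edit distance = 3


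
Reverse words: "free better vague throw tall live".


Original: "free better vague throw tall live"
Words (1..n): free | better | vague | throw | tall | live
Reversed (n..1): live | tall | throw | vague | better | free
Result = "live tall throw vague better free"


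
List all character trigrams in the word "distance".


Word: "distance" (length 8)
Number of trigrams = 8 - 3 + 1 = 6
  Position 0: "dis"
  Position 1: "ist"
  Position 2: "sta"
  Position 3: "tan"
  Position 4: "anc"
  Position 5: "nce"
Trigrams = "dis", "ist", "sta", "tan", "anc", "nce"


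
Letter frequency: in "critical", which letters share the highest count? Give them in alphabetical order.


Word: "critical"
Letter counts:
  'a': 1
  'c': 2
  'i': 2
  'l': 1
  'r': 1
  't': 1
Maximum count = 2
Most frequent = 'c', 'i' (2 times each)


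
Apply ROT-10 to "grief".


Word: "grief"
Shift: 10
Each letter → (letter + shift) mod 26:
  'g' (6) + 10 = 16 → 'q'
  'r' (17) + 10 = 1 → 'b'
  'i' (8) + 10 = 18 → 's'
  'e' (4) + 10 = 14 → 'o'
  'f' (5) + 10 = 15 → 'p'
Result = "qbsop"


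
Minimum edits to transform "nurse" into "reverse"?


Word 1: "nurse" (length 5)
Word 2: "reverse" (length 7)
One optimal edit sequence (insert/delete/substitute each cost 1):
  1. insert 'r'  (+1)
  2. insert 'e'  (+1)
  3. substitute 'n' -> 'v'  (+1)
  4. substitute 'u' -> 'e'  (+1)
  5. keep 'r'
  6. keep 's'
  7. keep 'e'
Total edit operations: 4
Edit distance = 4


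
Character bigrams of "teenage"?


Word: "teenage" (length 7)
Number of bigrams = 7 - 2 + 1 = 6
  Position 0: "te"
  Position 1: "ee"
  Position 2: "en"
  Position 3: "na"
  Position 4: "ag"
  Position 5: "ge"
Bigrams = "te", "ee", "en", "na", "ag", "ge"


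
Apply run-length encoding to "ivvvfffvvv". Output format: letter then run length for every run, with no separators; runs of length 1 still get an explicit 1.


String: "ivvvfffvvv"
Scanning for consecutive runs:
  'i' x 1
  'v' x 3
  'f' x 3
  'v' x 3
RLE = "i1v3f3v3"


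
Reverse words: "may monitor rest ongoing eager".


Original: "may monitor rest ongoing eager"
Words (1..n): may | monitor | rest | ongoing | eager
Reversed (n..1): eager | ongoing | rest | monitor | may
Result = "eager ongoing rest monitor may"


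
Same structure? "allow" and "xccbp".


Pattern of "allow": [0, 1, 1, 2, 3]
Pattern of "xccbp": [0, 1, 1, 2, 3]
Patterns match
Same pattern = Yes


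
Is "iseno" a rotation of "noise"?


Word: "noise", Candidate: "iseno"
Method: check if candidate is substring of word+word
"noisenoise" contains "iseno"? Yes
Is rotation = Yes


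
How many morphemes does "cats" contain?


Word: "cats"
Morphemes: cat | -s
Each morpheme carries meaning
= 2 morphemes


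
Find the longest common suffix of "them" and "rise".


Word 1: "them"
Word 2: "rise"
Comparing from end:
  Pos -1: 'm' != 'e' (stop)
LCS = "" (length 0)


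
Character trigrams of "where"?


Word: "where" (length 5)
Number of trigrams = 5 - 3 + 1 = 3
  Position 0: "whe"
  Position 1: "her"
  Position 2: "ere"
Trigrams = "whe", "her", "ere"


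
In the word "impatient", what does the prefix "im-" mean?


Prefix: im-
Example: impatient = im- + patient
Meaning = not / into


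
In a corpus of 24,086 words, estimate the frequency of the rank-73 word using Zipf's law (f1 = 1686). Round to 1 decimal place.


Zipf's law: f(r) = f(1) / r
f(1) = 1686
f(73) = 1686 / 73
= 23.1 occurrences


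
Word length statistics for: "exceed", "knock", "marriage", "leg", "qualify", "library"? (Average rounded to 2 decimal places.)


Lengths: "exceed"=6, "knock"=5, "marriage"=8, "leg"=3, "qualify"=7, "library"=7
Sum = 36, Count = 6
Average = 36/6 = 6.00
= avg=6.00, min=3, max=8


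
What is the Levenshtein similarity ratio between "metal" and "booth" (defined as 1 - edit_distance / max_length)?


Word 1: "metal" (length 5)
Word 2: "booth" (length 5)
One optimal edit sequence:
  1. substitute 'm' -> 'b'  (+1)
  2. substitute 'e' -> 'o'  (+1)
  3. substitute 't' -> 'o'  (+1)
  4. substitute 'a' -> 't'  (+1)
  5. substitute 'l' -> 'h'  (+1)
Edit distance = 5
Max length = max(5, 5) = 5
Similarity = 1 - 5/5
= 0.0000


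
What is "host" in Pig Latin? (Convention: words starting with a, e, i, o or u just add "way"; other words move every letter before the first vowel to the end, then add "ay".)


Word: "host"
Starts with consonant(s) → move to end, add 'ay'
Consonant cluster: "h"
Pig Latin = "osthay"


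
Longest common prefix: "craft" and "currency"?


Word 1: "craft"
Word 2: "currency"
Comparing from start:
  Pos 0: 'c' == 'c'
  Pos 1: 'r' != 'u' (stop)
LCP = "c" (length 1)


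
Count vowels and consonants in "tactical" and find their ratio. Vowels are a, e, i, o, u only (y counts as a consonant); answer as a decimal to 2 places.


Word: "tactical"
Vowels (a,e,i,o,u): 3
Consonants: 5
Ratio = 3/5
= 0.60


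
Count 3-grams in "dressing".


Word: "dressing" (length 8)
Number of 3-grams = length - 3 + 1 = 8 - 3 + 1
= 6


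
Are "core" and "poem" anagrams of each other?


Word 1: "core" → sorted: ceor
Word 2: "poem" → sorted: emop
Same letters? ceor != emop
Anagram = No


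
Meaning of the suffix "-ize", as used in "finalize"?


Suffix: -ize
As in: finalize -> final + -ize
Meaning = to make


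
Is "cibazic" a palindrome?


Word: "cibazic"
Reversed: "cizabic"
Forward == Backward? cibazic != cizabic
Palindrome = No


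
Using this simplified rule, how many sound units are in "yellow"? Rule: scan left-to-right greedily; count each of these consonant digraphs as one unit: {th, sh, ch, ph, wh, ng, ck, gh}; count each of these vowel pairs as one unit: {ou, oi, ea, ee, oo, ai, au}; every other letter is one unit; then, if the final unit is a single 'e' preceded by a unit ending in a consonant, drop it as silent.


Word: "yellow" (6 letters)
Left-to-right scan:
  1. 'y' (letter)
  2. 'e' (letter)
  3. 'l' (letter)
  4. 'l' (letter)
  5. 'o' (letter)
  6. 'w' (letter)
Units from scan: 6
Sound units = 6 units


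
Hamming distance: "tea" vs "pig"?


Comparing character by character (same length = 3):
  Pos 0: 't' vs 'p' !=
  Pos 1: 'e' vs 'i' !=
  Pos 2: 'a' vs 'g' !=
Hamming distance = 3


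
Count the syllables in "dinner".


Word: "dinner"
Syllable breakdown: din · ner
Counting: 2 parts
= 2 syllables


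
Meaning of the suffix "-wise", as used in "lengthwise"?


Suffix: -wise
Example: lengthwise (length + -wise)
Meaning = in the manner of


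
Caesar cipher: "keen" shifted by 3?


Word: "keen"
Shift: 3
Each letter → (letter + shift) mod 26:
  'k' (10) + 3 = 13 → 'n'
  'e' (4) + 3 = 7 → 'h'
  'e' (4) + 3 = 7 → 'h'
  'n' (13) + 3 = 16 → 'q'
Result = "nhhq"


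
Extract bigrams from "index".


Word: "index" (length 5)
Number of bigrams = 5 - 2 + 1 = 4
  Position 0: "in"
  Position 1: "nd"
  Position 2: "de"
  Position 3: "ex"
Bigrams = "in", "nd", "de", "ex"


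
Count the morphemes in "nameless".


Word: "nameless"
Morphemes: name / -less
Each morpheme carries meaning
= 2 morphemes


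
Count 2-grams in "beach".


Word: "beach" (length 5)
Number of 2-grams = length - 2 + 1 = 5 - 2 + 1
= 4


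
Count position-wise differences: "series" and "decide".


Comparing character by character (same length = 6):
  Pos 0: 's' vs 'd' !=
  Pos 1: 'e' vs 'e' =
  Pos 2: 'r' vs 'c' !=
  Pos 3: 'i' vs 'i' =
  Pos 4: 'e' vs 'd' !=
  Pos 5: 's' vs 'e' !=
Hamming distance = 4


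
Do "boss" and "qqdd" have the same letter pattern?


Pattern of "boss": [0, 1, 2, 2]
Pattern of "qqdd": [0, 0, 1, 1]
Patterns do not match
Same pattern = No


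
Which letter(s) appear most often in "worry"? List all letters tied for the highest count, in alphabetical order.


Word: "worry"
Letter counts:
  'o': 1
  'r': 2
  'w': 1
  'y': 1
Maximum count = 2
Most frequent = 'r' (2 times each)


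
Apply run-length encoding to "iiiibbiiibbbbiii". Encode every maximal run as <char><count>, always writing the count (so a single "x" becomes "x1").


String: "iiiibbiiibbbbiii"
Scanning for consecutive runs:
  'i' x 4
  'b' x 2
  'i' x 3
  'b' x 4
  'i' x 3
RLE = "i4b2i3b4i3"


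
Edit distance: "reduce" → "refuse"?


Word 1: "reduce" (length 6)
Word 2: "refuse" (length 6)
One optimal edit sequence (insert/delete/substitute each cost 1):
  1. keep 'r'
  2. keep 'e'
  3. substitute 'd' -> 'f'  (+1)
  4. keep 'u'
  5. substitute 'c' -> 's'  (+1)
  6. keep 'e'
Total edit operations: 2
Edit distance = 2


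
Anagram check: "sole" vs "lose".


Word 1: "sole" → sorted: elos
Word 2: "lose" → sorted: elos
Same letters? elos == elos
Anagram = Yes


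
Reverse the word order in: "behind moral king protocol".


Original: "behind moral king protocol"
Words (1..n): behind | moral | king | protocol
Reversed (n..1): protocol | king | moral | behind
Result = "protocol king moral behind"


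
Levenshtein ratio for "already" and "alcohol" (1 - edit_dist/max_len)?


Word 1: "already" (length 7)
Word 2: "alcohol" (length 7)
One optimal edit sequence:
  1. keep 'a'
  2. keep 'l'
  3. substitute 'r' -> 'c'  (+1)
  4. substitute 'e' -> 'o'  (+1)
  5. substitute 'a' -> 'h'  (+1)
  6. substitute 'd' -> 'o'  (+1)
  7. substitute 'y' -> 'l'  (+1)
Edit distance = 5
Max length = max(7, 7) = 7
Similarity = 1 - 5/7
= 0.2857


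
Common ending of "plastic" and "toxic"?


Word 1: "plastic"
Word 2: "toxic"
Comparing from end:
  Pos -1: 'c' == 'c'
  Pos -2: 'i' == 'i'
  Pos -3: 't' != 'x' (stop)
LCS = "ic" (length 2)


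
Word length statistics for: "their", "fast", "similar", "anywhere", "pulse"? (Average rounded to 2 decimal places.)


Lengths: "their"=5, "fast"=4, "similar"=7, "anywhere"=8, "pulse"=5
Sum = 29, Count = 5
Average = 29/5 = 5.80
= avg=5.80, min=4, max=8


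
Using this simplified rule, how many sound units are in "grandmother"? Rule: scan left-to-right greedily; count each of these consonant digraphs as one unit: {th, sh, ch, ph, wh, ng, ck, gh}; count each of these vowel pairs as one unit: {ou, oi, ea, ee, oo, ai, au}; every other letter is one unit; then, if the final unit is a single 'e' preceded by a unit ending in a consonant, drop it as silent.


Word: "grandmother" (11 letters)
Left-to-right scan:
  1. 'g' (letter)
  2. 'r' (letter)
  3. 'a' (letter)
  4. 'n' (letter)
  5. 'd' (letter)
  6. 'm' (letter)
  7. 'o' (letter)
  8. 'th' (digraph)
  9. 'e' (letter)
  10. 'r' (letter)
Units from scan: 10
Sound units = 10 units
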